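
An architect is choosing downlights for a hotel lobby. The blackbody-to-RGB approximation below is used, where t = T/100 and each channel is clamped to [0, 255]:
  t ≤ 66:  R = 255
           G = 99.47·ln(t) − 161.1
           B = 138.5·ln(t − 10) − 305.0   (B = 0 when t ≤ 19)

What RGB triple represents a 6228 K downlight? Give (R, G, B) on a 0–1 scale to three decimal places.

(1.000, 0.980, 0.953)

t = 6228/100 = 62.28; the t ≤ 66 branch applies.
R = 255 by definition for t ≤ 66.
G = 99.47·ln 62.28 − 161.1 = 99.47·4.1316 − 161.1 = 249.874.
B = 138.5·ln(62.28 − 10) − 305.0 = 138.5·ln 52.28 − 305.0 = 138.5·3.9566 − 305.0 = 242.991.
Dividing each by 255: (1.0000, 0.9799, 0.9529) → (1.000, 0.980, 0.953).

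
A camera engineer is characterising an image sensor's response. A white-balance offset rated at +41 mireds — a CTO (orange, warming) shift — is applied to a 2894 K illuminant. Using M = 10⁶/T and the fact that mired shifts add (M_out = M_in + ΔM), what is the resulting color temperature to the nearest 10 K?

2590 K

M_in = 10⁶/2894 = 345.54 mireds.
M_out = 345.54 + (+41) = 386.54 mireds.
T_out = 10⁶/386.54 = 2587.0 K → 2590 K.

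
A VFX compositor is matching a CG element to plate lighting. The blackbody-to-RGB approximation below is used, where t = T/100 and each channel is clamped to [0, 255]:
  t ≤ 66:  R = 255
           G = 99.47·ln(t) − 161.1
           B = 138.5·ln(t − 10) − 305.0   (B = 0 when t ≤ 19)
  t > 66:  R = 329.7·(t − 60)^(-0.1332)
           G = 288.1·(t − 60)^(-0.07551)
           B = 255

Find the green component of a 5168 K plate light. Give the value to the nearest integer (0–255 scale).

231

t = 5168/100 = 51.68; the t ≤ 66 branch applies.
G = 99.47·ln 51.68 − 161.1 = 99.47·3.9451 − 161.1 = 231.316.
Rounded: 231.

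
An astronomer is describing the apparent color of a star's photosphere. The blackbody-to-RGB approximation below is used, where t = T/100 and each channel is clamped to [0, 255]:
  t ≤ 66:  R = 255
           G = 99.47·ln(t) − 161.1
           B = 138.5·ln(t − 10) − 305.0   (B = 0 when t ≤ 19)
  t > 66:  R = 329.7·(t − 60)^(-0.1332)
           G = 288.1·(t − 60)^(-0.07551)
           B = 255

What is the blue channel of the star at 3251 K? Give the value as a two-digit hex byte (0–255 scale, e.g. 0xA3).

0x7E

t = 3251/100 = 32.51; the t ≤ 66 branch applies.
B = 138.5·ln(32.51 − 10) − 305.0 = 138.5·ln 22.51 − 305.0 = 138.5·3.1140 − 305.0 = 126.283.
Rounded: 126; in hex, 0x7E.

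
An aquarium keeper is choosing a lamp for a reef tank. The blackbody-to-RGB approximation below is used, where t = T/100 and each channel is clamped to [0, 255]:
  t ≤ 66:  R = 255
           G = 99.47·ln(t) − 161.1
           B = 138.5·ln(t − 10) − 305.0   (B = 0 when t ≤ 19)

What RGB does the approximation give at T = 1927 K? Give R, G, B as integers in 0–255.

t = 1927/100 = 19.27; the t ≤ 66 branch applies.
R = 255 by definition for t ≤ 66.
G = 99.47·ln 19.27 − 161.1 = 99.47·2.9585 − 161.1 = 133.187.
B = 138.5·ln(19.27 − 10) − 305.0 = 138.5·ln 9.27 − 305.0 = 138.5·2.2268 − 305.0 = 3.409.
Rounded: (255, 133, 3).

R=255, G=133, B=3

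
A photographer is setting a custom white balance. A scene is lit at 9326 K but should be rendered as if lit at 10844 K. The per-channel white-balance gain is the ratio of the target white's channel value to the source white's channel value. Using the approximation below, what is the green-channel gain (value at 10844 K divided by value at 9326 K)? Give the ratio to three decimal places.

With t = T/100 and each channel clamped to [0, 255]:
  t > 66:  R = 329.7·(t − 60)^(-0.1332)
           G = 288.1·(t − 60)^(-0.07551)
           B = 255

At 9326 K (t = 93.26):
  G = 288.1·(93.26 − 60)^(-0.07551) = 288.1·33.26^(-0.07551) = 288.1·0.76750 = 221.117.
At 10844 K (t = 108.44):
  G = 288.1·(108.44 − 60)^(-0.07551) = 288.1·48.44^(-0.07551) = 288.1·0.74602 = 214.928.
Gain = 214.928 / 221.117 = 0.9720 → 0.972.

0.972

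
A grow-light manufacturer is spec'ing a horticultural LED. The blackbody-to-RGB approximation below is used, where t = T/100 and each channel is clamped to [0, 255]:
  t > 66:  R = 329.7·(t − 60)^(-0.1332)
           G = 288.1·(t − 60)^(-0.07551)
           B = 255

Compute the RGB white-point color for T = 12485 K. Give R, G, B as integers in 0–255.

t = 12485/100 = 124.85; the t > 66 branch applies.
R = 329.7·(124.85 − 60)^(-0.1332) = 329.7·64.85^(-0.1332) = 329.7·0.57366 = 189.135.
G = 288.1·(124.85 − 60)^(-0.07551) = 288.1·64.85^(-0.07551) = 288.1·0.72976 = 210.245.
B = 255 by definition for t > 66.
Rounded: (189, 210, 255).

R=189, G=210, B=255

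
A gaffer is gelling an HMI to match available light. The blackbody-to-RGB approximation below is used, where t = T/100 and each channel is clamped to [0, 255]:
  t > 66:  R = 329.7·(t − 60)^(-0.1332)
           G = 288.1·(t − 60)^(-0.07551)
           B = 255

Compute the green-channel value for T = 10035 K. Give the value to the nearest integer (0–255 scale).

218

t = 10035/100 = 100.35; the t > 66 branch applies.
G = 288.1·(100.35 − 60)^(-0.07551) = 288.1·40.35^(-0.07551) = 288.1·0.75638 = 217.914.
Rounded: 218.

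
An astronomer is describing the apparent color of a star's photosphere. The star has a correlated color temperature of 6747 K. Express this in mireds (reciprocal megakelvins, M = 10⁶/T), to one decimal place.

148.2 mireds

M = 10⁶ / 6747 = 148.214 → 148.2 mireds.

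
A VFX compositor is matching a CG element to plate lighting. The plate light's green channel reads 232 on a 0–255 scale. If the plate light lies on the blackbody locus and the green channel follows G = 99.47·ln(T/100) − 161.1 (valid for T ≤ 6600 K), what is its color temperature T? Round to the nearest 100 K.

5200 K

ln t = (232 + 161.1) / 99.47 = 3.9519.
t = e^3.9519 = 52.036.
T = 100·t = 5204 K → 5200 K to the nearest 100 K.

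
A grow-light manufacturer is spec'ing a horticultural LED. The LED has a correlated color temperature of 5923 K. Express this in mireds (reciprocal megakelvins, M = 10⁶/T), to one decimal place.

M = 10⁶ / 5923 = 168.833 → 168.8 mireds.

168.8 mireds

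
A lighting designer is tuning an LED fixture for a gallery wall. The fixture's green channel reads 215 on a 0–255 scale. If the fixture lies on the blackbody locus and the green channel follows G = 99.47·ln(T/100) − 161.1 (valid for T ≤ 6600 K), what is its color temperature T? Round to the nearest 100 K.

4400 K

ln t = (215 + 161.1) / 99.47 = 3.7810.
t = e^3.7810 = 43.862.
T = 100·t = 4386 K → 4400 K to the nearest 100 K.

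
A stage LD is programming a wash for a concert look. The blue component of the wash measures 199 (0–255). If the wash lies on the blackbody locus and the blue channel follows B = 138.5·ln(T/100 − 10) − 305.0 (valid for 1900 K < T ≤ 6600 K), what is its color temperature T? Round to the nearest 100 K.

4800 K

ln(t − 10) = (199 + 305.0) / 138.5 = 3.6390.
t − 10 = e^3.6390 = 38.053, so t = 48.053.
T = 100·t = 4805 K → 4800 K to the nearest 100 K.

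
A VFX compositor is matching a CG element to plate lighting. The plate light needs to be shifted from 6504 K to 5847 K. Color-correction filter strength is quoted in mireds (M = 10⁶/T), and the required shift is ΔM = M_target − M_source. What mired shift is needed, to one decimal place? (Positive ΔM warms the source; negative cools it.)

+17.3 mireds

M_source = 10⁶/6504 = 153.752; M_target = 10⁶/5847 = 171.028.
ΔM = 171.028 − 153.752 = 17.276 → +17.3 mireds, a warming shift.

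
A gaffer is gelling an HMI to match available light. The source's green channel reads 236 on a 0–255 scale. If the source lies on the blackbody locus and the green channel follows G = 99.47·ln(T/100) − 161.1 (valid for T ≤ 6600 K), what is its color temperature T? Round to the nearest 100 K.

5400 K

ln t = (236 + 161.1) / 99.47 = 3.9922.
t = e^3.9922 = 54.172.
T = 100·t = 5417 K → 5400 K to the nearest 100 K.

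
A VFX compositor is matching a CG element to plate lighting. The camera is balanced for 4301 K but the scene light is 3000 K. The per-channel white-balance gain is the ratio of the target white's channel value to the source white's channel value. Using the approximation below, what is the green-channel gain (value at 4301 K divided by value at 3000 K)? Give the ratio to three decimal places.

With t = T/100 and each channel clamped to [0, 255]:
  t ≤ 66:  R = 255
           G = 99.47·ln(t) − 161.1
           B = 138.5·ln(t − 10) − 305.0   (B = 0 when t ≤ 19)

1.202

At 3000 K (t = 30):
  G = 99.47·ln 30 − 161.1 = 99.47·3.4012 − 161.1 = 177.217.
At 4301 K (t = 43.01):
  G = 99.47·ln 43.01 − 161.1 = 99.47·3.7614 − 161.1 = 213.050.
Gain = 213.050 / 177.217 = 1.2022 → 1.202.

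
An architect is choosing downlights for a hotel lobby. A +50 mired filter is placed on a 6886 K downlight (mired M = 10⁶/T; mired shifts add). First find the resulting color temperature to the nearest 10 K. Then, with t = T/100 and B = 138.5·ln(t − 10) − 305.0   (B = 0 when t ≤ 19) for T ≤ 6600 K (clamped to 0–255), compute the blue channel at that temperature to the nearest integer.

210

M_in = 10⁶/6886 = 145.22; M_out = 145.22 + (+50) = 195.22.
T_out = 10⁶/195.22 = 5122.4 K → 5120 K; t = 51.2.
B = 138.5·ln(51.2 − 10) − 305.0 = 138.5·ln 41.2 − 305.0 = 138.5·3.7184 − 305.0 = 210.004.
Rounded: 210.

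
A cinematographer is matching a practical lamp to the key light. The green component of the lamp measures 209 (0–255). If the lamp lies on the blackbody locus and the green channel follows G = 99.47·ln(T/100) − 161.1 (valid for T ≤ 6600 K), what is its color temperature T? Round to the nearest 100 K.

4100 K

ln t = (209 + 161.1) / 99.47 = 3.7207.
t = e^3.7207 = 41.294.
T = 100·t = 4129 K → 4100 K to the nearest 100 K.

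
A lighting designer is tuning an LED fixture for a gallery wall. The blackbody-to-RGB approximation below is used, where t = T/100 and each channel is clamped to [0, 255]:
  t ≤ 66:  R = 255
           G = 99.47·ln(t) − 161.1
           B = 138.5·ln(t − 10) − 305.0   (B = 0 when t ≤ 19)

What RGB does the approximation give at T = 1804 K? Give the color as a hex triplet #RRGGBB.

#FF7F00

t = 1804/100 = 18.04; the t ≤ 66 branch applies.
R = 255 by definition for t ≤ 66.
G = 99.47·ln 18.04 − 161.1 = 99.47·2.8926 − 161.1 = 126.626.
t = 18.04 ≤ 19, so B = 0.
Rounded: (255, 127, 0).
In hex: #FF7F00.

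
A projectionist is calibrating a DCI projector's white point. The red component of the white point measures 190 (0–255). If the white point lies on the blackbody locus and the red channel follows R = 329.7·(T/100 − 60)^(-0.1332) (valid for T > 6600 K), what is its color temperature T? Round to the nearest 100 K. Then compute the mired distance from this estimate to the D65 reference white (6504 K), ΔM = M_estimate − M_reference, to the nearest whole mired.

(t − 60)^(-0.1332) = 190/329.7 = 0.57628.
t − 60 = 0.57628^(1/-0.1332) = 0.57628^(-7.508) = 62.667, so t = 122.667.
T = 100·t = 12267 K → 12300 K to the nearest 100 K.
M_estimate = 10⁶/12300 = 81.30; M_reference = 10⁶/6504 = 153.75.
ΔM = 81.30 − 153.75 = -72.45 → -72 mireds.

-72 mireds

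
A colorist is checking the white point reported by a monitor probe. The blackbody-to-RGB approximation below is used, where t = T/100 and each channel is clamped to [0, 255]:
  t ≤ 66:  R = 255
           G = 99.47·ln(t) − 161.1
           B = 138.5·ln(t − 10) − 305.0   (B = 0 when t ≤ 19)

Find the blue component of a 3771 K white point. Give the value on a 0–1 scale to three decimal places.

t = 3771/100 = 37.71; the t ≤ 66 branch applies.
B = 138.5·ln(37.71 − 10) − 305.0 = 138.5·ln 27.71 − 305.0 = 138.5·3.3218 − 305.0 = 155.068.
On a 0–1 scale: 155.068/255 = 0.6081 → 0.608.

0.608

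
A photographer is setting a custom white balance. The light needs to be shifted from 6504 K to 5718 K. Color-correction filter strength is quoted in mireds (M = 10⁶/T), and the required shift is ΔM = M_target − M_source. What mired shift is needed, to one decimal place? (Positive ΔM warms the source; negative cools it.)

M_source = 10⁶/6504 = 153.752; M_target = 10⁶/5718 = 174.886.
ΔM = 174.886 − 153.752 = 21.135 → +21.1 mireds, a warming shift.

+21.1 mireds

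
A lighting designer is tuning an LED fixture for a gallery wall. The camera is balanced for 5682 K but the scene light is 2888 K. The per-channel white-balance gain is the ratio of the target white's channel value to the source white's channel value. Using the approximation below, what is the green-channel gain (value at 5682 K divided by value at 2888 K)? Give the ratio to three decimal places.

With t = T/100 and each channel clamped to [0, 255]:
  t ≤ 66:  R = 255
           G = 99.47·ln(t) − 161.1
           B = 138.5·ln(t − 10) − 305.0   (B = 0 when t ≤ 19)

1.388

At 2888 K (t = 28.88):
  G = 99.47·ln 28.88 − 161.1 = 99.47·3.3631 − 161.1 = 173.432.
At 5682 K (t = 56.82):
  G = 99.47·ln 56.82 − 161.1 = 99.47·4.0399 − 161.1 = 240.748.
Gain = 240.748 / 173.432 = 1.3881 → 1.388.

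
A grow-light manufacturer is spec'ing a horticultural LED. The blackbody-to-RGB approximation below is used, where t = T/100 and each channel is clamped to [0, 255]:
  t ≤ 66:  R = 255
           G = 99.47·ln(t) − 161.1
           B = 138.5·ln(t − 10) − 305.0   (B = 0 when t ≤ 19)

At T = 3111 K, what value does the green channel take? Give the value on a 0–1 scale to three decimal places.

t = 3111/100 = 31.11; the t ≤ 66 branch applies.
G = 99.47·ln 31.11 − 161.1 = 99.47·3.4375 − 161.1 = 180.831.
On a 0–1 scale: 180.831/255 = 0.7091 → 0.709.

0.709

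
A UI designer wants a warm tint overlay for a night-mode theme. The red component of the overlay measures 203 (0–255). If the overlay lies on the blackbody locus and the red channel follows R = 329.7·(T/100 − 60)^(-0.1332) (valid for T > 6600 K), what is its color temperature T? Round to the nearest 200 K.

9800 K

(t − 60)^(-0.1332) = 203/329.7 = 0.61571.
t − 60 = 0.61571^(1/-0.1332) = 0.61571^(-7.508) = 38.129, so t = 98.129.
T = 100·t = 9813 K → 9800 K to the nearest 200 K.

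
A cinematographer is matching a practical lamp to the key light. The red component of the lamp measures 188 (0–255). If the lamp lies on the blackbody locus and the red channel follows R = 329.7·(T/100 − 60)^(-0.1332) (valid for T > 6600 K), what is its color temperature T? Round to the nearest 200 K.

(t − 60)^(-0.1332) = 188/329.7 = 0.57022.
t − 60 = 0.57022^(1/-0.1332) = 0.57022^(-7.508) = 67.848, so t = 127.848.
T = 100·t = 12785 K → 12800 K to the nearest 200 K.

12800 K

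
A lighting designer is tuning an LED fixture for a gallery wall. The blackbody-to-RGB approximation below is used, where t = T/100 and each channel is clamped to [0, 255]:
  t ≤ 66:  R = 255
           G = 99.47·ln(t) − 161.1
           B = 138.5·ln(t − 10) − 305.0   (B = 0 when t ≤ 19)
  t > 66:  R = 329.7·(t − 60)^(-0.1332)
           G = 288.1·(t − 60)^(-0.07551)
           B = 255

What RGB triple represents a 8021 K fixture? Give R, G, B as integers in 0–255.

t = 8021/100 = 80.21; the t > 66 branch applies.
R = 329.7·(80.21 − 60)^(-0.1332) = 329.7·20.21^(-0.1332) = 329.7·0.67004 = 220.911.
G = 288.1·(80.21 − 60)^(-0.07551) = 288.1·20.21^(-0.07551) = 288.1·0.79692 = 229.594.
B = 255 by definition for t > 66.
Rounded: (221, 230, 255).

R=221, G=230, B=255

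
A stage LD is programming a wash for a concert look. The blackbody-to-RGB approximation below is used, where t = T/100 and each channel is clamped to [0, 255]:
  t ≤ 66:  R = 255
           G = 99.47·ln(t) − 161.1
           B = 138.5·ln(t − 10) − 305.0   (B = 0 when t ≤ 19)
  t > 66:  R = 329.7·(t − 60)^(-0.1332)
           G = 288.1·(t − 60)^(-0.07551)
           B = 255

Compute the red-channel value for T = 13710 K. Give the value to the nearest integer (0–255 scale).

t = 13710/100 = 137.1; the t > 66 branch applies.
R = 329.7·(137.1 − 60)^(-0.1332) = 329.7·77.1^(-0.1332) = 329.7·0.56059 = 184.826.
Rounded: 185.

185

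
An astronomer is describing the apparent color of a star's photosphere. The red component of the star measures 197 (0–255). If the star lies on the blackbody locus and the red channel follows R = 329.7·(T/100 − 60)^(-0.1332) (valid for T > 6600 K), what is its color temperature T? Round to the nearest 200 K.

10800 K

(t − 60)^(-0.1332) = 197/329.7 = 0.59751.
t − 60 = 0.59751^(1/-0.1332) = 0.59751^(-7.508) = 47.761, so t = 107.761.
T = 100·t = 10776 K → 10800 K to the nearest 200 K.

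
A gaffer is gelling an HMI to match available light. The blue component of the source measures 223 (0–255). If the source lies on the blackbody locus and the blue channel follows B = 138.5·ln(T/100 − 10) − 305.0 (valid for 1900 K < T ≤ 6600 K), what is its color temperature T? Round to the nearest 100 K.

5500 K

ln(t − 10) = (223 + 305.0) / 138.5 = 3.8123.
t − 10 = e^3.8123 = 45.253, so t = 55.253.
T = 100·t = 5525 K → 5500 K to the nearest 100 K.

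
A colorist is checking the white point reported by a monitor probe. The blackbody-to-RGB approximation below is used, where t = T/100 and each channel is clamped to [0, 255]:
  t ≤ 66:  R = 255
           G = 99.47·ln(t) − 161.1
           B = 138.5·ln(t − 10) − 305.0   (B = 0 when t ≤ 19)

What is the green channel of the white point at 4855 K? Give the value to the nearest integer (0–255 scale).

t = 4855/100 = 48.55; the t ≤ 66 branch applies.
G = 99.47·ln 48.55 − 161.1 = 99.47·3.8826 − 161.1 = 225.102.
Rounded: 225.

225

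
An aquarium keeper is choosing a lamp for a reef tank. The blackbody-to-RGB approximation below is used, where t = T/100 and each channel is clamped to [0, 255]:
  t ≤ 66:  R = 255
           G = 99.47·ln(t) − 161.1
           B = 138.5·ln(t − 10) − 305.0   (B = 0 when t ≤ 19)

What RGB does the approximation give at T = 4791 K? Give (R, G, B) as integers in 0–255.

(255, 224, 198)

t = 4791/100 = 47.91; the t ≤ 66 branch applies.
R = 255 by definition for t ≤ 66.
G = 99.47·ln 47.91 − 161.1 = 99.47·3.8693 − 161.1 = 223.782.
B = 138.5·ln(47.91 − 10) − 305.0 = 138.5·ln 37.91 − 305.0 = 138.5·3.6352 − 305.0 = 198.477.
Rounded: (255, 224, 198).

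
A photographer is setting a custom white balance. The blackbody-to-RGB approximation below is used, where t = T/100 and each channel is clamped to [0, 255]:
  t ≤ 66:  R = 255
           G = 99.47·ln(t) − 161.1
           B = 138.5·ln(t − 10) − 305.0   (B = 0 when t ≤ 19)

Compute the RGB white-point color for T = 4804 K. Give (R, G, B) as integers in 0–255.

t = 4804/100 = 48.04; the t ≤ 66 branch applies.
R = 255 by definition for t ≤ 66.
G = 99.47·ln 48.04 − 161.1 = 99.47·3.8720 − 161.1 = 224.051.
B = 138.5·ln(48.04 − 10) − 305.0 = 138.5·ln 38.04 − 305.0 = 138.5·3.6386 − 305.0 = 198.951.
Rounded: (255, 224, 199).

(255, 224, 199)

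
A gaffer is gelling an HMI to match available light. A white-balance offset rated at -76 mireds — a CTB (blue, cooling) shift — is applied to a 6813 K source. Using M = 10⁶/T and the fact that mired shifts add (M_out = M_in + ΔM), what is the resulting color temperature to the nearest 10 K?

M_in = 10⁶/6813 = 146.78 mireds.
M_out = 146.78 + (-76) = 70.78 mireds.
T_out = 10⁶/70.78 = 14128.6 K → 14130 K.

14130 K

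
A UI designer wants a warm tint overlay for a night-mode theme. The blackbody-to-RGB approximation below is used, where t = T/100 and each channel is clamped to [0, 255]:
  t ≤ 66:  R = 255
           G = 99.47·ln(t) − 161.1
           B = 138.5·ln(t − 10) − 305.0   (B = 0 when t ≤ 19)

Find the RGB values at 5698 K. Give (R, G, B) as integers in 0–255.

t = 5698/100 = 56.98; the t ≤ 66 branch applies.
R = 255 by definition for t ≤ 66.
G = 99.47·ln 56.98 − 161.1 = 99.47·4.0427 − 161.1 = 241.027.
B = 138.5·ln(56.98 − 10) − 305.0 = 138.5·ln 46.98 − 305.0 = 138.5·3.8497 − 305.0 = 228.186.
Rounded: (255, 241, 228).

(255, 241, 228)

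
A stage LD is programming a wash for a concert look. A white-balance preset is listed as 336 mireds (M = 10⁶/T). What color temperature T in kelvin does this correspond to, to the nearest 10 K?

T = 10⁶ / 336 = 2976.19 K → 2980 K.

2980 K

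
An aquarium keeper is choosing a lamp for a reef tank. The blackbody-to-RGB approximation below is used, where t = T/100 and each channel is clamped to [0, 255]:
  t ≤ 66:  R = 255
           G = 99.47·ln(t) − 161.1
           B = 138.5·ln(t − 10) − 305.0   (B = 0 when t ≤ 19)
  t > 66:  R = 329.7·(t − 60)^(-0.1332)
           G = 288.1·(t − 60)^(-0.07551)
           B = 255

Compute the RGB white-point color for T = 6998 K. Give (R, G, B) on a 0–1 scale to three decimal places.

(0.952, 0.950, 1.000)

t = 6998/100 = 69.98; the t > 66 branch applies.
R = 329.7·(69.98 − 60)^(-0.1332) = 329.7·9.98^(-0.1332) = 329.7·0.73606 = 242.680.
G = 288.1·(69.98 − 60)^(-0.07551) = 288.1·9.98^(-0.07551) = 288.1·0.84053 = 242.158.
B = 255 by definition for t > 66.
Dividing each by 255: (0.9517, 0.9496, 1.0000) → (0.952, 0.950, 1.000).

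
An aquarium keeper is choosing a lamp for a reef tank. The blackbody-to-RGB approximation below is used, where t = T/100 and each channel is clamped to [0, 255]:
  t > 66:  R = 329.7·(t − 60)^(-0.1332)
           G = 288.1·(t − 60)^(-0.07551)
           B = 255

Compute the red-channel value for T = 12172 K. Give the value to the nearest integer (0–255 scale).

190

t = 12172/100 = 121.72; the t > 66 branch applies.
R = 329.7·(121.72 − 60)^(-0.1332) = 329.7·61.72^(-0.1332) = 329.7·0.57745 = 190.386.
Rounded: 190.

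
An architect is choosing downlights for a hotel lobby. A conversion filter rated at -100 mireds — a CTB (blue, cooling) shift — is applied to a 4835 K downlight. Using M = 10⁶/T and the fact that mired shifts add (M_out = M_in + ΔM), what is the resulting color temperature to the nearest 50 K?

M_in = 10⁶/4835 = 206.83 mireds.
M_out = 206.83 + (-100) = 106.83 mireds.
T_out = 10⁶/106.83 = 9361.1 K → 9350 K.

9350 K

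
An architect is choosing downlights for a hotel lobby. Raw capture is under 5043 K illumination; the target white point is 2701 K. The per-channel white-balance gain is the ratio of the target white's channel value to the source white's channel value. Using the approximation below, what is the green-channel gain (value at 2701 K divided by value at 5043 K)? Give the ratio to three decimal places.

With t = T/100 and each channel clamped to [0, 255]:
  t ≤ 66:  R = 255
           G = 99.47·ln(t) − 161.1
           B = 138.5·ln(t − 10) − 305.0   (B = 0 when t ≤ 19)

At 5043 K (t = 50.43):
  G = 99.47·ln 50.43 − 161.1 = 99.47·3.9206 − 161.1 = 228.881.
At 2701 K (t = 27.01):
  G = 99.47·ln 27.01 − 161.1 = 99.47·3.2962 − 161.1 = 166.774.
Gain = 166.774 / 228.881 = 0.7286 → 0.729.

0.729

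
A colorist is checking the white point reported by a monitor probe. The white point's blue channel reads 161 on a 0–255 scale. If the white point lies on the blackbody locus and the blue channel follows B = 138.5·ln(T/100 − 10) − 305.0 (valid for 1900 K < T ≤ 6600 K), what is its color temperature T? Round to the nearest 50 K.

ln(t − 10) = (161 + 305.0) / 138.5 = 3.3646.
t − 10 = e^3.3646 = 28.923, so t = 38.923.
T = 100·t = 3892 K → 3900 K to the nearest 50 K.

3900 K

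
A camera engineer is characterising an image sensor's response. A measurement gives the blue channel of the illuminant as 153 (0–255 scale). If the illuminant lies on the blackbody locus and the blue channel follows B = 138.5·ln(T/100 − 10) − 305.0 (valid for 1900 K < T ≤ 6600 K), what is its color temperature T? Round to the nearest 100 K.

3700 K

ln(t − 10) = (153 + 305.0) / 138.5 = 3.3069.
t − 10 = e^3.3069 = 27.299, so t = 37.299.
T = 100·t = 3730 K → 3700 K to the nearest 100 K.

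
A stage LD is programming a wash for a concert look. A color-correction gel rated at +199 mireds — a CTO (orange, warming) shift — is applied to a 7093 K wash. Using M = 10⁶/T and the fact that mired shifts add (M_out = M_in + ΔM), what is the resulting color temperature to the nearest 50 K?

M_in = 10⁶/7093 = 140.98 mireds.
M_out = 140.98 + (+199) = 339.98 mireds.
T_out = 10⁶/339.98 = 2941.3 K → 2950 K.

2950 K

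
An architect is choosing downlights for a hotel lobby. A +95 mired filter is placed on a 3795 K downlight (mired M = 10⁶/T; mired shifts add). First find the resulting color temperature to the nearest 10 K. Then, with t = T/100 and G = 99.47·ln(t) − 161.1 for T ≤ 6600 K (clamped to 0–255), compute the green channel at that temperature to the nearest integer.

170

M_in = 10⁶/3795 = 263.50; M_out = 263.50 + (+95) = 358.50.
T_out = 10⁶/358.50 = 2789.4 K → 2790 K; t = 27.9.
G = 99.47·ln 27.9 − 161.1 = 99.47·3.3286 − 161.1 = 169.998.
Rounded: 170.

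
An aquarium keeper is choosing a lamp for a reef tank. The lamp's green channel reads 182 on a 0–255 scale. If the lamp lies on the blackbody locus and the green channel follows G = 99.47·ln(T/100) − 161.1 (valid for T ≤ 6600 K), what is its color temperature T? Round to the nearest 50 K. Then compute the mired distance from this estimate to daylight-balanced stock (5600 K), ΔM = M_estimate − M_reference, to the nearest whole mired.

ln t = (182 + 161.1) / 99.47 = 3.4493.
t = e^3.4493 = 31.478.
T = 100·t = 3148 K → 3150 K to the nearest 50 K.
M_estimate = 10⁶/3150 = 317.46; M_reference = 10⁶/5600 = 178.57.
ΔM = 317.46 − 178.57 = 138.89 → +139 mireds.

+139 mireds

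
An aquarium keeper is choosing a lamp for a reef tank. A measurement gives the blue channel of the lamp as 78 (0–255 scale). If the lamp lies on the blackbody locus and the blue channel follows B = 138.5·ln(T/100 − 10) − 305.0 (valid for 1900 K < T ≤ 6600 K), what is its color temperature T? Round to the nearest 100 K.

2600 K

ln(t − 10) = (78 + 305.0) / 138.5 = 2.7653.
t − 10 = e^2.7653 = 15.884, so t = 25.884.
T = 100·t = 2588 K → 2600 K to the nearest 100 K.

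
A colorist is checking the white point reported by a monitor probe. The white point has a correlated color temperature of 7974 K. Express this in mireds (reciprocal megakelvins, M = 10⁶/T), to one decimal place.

125.4 mireds

M = 10⁶ / 7974 = 125.408 → 125.4 mireds.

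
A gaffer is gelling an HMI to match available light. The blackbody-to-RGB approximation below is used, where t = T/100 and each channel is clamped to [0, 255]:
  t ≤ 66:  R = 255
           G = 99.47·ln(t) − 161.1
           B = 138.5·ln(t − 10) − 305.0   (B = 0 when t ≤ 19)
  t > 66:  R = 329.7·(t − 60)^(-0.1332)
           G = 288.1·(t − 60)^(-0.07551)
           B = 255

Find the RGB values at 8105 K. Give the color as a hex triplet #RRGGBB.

#DCE5FF

t = 8105/100 = 81.05; the t > 66 branch applies.
R = 329.7·(81.05 − 60)^(-0.1332) = 329.7·21.05^(-0.1332) = 329.7·0.66641 = 219.716.
G = 288.1·(81.05 − 60)^(-0.07551) = 288.1·21.05^(-0.07551) = 288.1·0.79448 = 228.889.
B = 255 by definition for t > 66.
Rounded: (220, 229, 255).
In hex: #DCE5FF.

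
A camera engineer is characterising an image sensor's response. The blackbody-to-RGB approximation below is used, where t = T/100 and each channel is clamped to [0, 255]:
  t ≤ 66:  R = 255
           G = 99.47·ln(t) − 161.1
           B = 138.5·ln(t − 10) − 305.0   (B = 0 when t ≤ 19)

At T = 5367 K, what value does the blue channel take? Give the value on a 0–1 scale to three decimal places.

0.855

t = 5367/100 = 53.67; the t ≤ 66 branch applies.
B = 138.5·ln(53.67 − 10) − 305.0 = 138.5·ln 43.67 − 305.0 = 138.5·3.7767 − 305.0 = 218.068.
On a 0–1 scale: 218.068/255 = 0.8552 → 0.855.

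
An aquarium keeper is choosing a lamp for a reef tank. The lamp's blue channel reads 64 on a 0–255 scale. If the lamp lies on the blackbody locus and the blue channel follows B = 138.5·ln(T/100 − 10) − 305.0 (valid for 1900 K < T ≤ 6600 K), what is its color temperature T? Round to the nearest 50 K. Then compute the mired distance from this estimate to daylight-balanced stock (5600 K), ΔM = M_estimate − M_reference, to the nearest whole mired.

ln(t − 10) = (64 + 305.0) / 138.5 = 2.6643.
t − 10 = e^2.6643 = 14.357, so t = 24.357.
T = 100·t = 2436 K → 2450 K to the nearest 50 K.
M_estimate = 10⁶/2450 = 408.16; M_reference = 10⁶/5600 = 178.57.
ΔM = 408.16 − 178.57 = 229.59 → +230 mireds.

+230 mireds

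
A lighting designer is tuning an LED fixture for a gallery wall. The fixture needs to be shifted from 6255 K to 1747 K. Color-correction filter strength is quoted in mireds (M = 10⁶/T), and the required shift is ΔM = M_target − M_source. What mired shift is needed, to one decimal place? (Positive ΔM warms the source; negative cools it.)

M_source = 10⁶/6255 = 159.872; M_target = 10⁶/1747 = 572.410.
ΔM = 572.410 − 159.872 = 412.538 → +412.5 mireds, a warming shift.

+412.5 mireds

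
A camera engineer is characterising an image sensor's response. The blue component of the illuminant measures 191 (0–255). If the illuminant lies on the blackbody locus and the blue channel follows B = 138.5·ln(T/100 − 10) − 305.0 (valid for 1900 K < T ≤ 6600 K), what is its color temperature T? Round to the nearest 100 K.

4600 K

ln(t − 10) = (191 + 305.0) / 138.5 = 3.5812.
t − 10 = e^3.5812 = 35.918, so t = 45.918.
T = 100·t = 4592 K → 4600 K to the nearest 100 K.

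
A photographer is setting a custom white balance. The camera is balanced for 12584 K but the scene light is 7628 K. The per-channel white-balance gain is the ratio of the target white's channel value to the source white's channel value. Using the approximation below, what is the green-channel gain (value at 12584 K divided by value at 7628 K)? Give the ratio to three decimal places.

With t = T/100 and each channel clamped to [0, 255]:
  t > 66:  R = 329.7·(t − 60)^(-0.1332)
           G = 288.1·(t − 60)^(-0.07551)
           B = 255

At 7628 K (t = 76.28):
  G = 288.1·(76.28 − 60)^(-0.07551) = 288.1·16.28^(-0.07551) = 288.1·0.81004 = 233.373.
At 12584 K (t = 125.84):
  G = 288.1·(125.84 − 60)^(-0.07551) = 288.1·65.84^(-0.07551) = 288.1·0.72893 = 210.005.
Gain = 210.005 / 233.373 = 0.8999 → 0.900.

0.900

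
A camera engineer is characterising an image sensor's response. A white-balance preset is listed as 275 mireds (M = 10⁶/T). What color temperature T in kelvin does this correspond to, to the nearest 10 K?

3640 K

T = 10⁶ / 275 = 3636.36 K → 3640 K.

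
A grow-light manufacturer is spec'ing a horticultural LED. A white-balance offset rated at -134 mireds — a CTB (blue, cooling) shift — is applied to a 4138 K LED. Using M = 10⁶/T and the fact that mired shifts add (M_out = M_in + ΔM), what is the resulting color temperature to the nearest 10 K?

9290 K

M_in = 10⁶/4138 = 241.66 mireds.
M_out = 241.66 + (-134) = 107.66 mireds.
T_out = 10⁶/107.66 = 9288.3 K → 9290 K.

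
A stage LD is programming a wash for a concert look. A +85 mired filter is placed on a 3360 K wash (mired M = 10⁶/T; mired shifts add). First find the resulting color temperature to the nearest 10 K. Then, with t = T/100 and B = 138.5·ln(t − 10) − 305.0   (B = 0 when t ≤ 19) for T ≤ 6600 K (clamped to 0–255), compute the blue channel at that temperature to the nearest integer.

80

M_in = 10⁶/3360 = 297.62; M_out = 297.62 + (+85) = 382.62.
T_out = 10⁶/382.62 = 2613.6 K → 2610 K; t = 26.1.
B = 138.5·ln(26.1 − 10) − 305.0 = 138.5·ln 16.1 − 305.0 = 138.5·2.7788 − 305.0 = 79.866.
Rounded: 80.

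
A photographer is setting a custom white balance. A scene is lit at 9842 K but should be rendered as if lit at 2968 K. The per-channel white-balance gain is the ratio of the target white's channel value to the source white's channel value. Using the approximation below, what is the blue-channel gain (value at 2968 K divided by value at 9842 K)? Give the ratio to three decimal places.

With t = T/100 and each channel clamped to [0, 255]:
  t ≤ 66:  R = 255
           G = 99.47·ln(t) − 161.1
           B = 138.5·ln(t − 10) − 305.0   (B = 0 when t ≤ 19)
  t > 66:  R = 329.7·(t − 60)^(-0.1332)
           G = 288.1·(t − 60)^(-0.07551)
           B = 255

At 9842 K (t = 98.42):
  B = 255 by definition for t > 66.
At 2968 K (t = 29.68):
  B = 138.5·ln(29.68 − 10) − 305.0 = 138.5·ln 19.68 − 305.0 = 138.5·2.9796 − 305.0 = 107.675.
Gain = 107.675 / 255.000 = 0.4223 → 0.422.

0.422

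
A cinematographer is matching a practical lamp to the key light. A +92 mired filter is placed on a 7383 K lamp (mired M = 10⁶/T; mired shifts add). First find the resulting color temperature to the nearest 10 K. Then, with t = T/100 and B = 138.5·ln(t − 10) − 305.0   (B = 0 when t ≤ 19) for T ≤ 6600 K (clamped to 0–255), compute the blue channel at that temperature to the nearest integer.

183

M_in = 10⁶/7383 = 135.45; M_out = 135.45 + (+92) = 227.45.
T_out = 10⁶/227.45 = 4396.6 K → 4400 K; t = 44.
B = 138.5·ln(44 − 10) − 305.0 = 138.5·ln 34 − 305.0 = 138.5·3.5264 − 305.0 = 183.401.
Rounded: 183.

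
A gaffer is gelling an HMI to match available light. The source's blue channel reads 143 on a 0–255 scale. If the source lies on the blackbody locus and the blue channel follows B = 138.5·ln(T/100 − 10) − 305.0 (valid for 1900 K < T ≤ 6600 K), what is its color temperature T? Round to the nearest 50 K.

ln(t − 10) = (143 + 305.0) / 138.5 = 3.2347.
t − 10 = e^3.2347 = 25.398, so t = 35.398.
T = 100·t = 3540 K → 3550 K to the nearest 50 K.

3550 K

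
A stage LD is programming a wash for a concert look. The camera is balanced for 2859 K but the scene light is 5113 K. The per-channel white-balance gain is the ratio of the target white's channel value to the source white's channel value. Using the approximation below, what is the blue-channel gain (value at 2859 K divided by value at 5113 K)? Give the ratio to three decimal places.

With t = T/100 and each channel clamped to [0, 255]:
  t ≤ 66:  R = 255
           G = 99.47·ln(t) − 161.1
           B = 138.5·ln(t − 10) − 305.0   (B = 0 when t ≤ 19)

At 5113 K (t = 51.13):
  B = 138.5·ln(51.13 − 10) − 305.0 = 138.5·ln 41.13 − 305.0 = 138.5·3.7167 − 305.0 = 209.768.
At 2859 K (t = 28.59):
  B = 138.5·ln(28.59 − 10) − 305.0 = 138.5·ln 18.59 − 305.0 = 138.5·2.9226 − 305.0 = 99.783.
Gain = 99.783 / 209.768 = 0.4757 → 0.476.

0.476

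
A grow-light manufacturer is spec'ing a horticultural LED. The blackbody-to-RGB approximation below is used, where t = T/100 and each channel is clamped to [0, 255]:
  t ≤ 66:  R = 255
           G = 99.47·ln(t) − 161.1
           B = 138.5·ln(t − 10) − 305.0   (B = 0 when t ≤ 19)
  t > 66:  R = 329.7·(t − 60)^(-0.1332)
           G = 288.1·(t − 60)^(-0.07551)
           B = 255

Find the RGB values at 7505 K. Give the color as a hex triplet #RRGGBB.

t = 7505/100 = 75.05; the t > 66 branch applies.
R = 329.7·(75.05 − 60)^(-0.1332) = 329.7·15.05^(-0.1332) = 329.7·0.69687 = 229.758.
G = 288.1·(75.05 − 60)^(-0.07551) = 288.1·15.05^(-0.07551) = 288.1·0.81486 = 234.762.
B = 255 by definition for t > 66.
Rounded: (230, 235, 255).
In hex: #E6EBFF.

#E6EBFF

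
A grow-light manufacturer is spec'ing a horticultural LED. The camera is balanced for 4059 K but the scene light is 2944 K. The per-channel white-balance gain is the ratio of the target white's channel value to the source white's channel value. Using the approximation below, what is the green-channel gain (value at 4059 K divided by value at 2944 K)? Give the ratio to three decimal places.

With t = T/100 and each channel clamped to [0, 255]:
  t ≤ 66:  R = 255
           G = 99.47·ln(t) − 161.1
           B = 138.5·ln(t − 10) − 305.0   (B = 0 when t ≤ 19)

1.182

At 2944 K (t = 29.44):
  G = 99.47·ln 29.44 − 161.1 = 99.47·3.3824 − 161.1 = 175.343.
At 4059 K (t = 40.59):
  G = 99.47·ln 40.59 − 161.1 = 99.47·3.7035 − 161.1 = 207.289.
Gain = 207.289 / 175.343 = 1.1822 → 1.182.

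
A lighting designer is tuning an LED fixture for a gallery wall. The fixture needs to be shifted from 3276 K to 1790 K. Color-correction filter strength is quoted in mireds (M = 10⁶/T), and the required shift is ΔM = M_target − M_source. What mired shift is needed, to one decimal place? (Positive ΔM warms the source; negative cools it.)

+253.4 mireds

M_source = 10⁶/3276 = 305.250; M_target = 10⁶/1790 = 558.659.
ΔM = 558.659 − 305.250 = 253.409 → +253.4 mireds, a warming shift.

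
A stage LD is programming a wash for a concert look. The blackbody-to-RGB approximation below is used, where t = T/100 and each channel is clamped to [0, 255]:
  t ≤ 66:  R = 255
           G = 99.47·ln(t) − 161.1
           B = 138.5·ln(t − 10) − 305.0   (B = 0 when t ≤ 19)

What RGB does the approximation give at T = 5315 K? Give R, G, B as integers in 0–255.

R=255, G=234, B=216

t = 5315/100 = 53.15; the t ≤ 66 branch applies.
R = 255 by definition for t ≤ 66.
G = 99.47·ln 53.15 − 161.1 = 99.47·3.9731 − 161.1 = 234.106.
B = 138.5·ln(53.15 − 10) − 305.0 = 138.5·ln 43.15 − 305.0 = 138.5·3.7647 − 305.0 = 216.409.
Rounded: (255, 234, 216).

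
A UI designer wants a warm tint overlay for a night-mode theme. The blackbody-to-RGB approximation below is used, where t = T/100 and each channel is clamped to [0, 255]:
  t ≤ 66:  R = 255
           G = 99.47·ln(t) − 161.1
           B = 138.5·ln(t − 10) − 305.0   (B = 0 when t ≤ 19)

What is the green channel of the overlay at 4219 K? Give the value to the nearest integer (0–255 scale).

211

t = 4219/100 = 42.19; the t ≤ 66 branch applies.
G = 99.47·ln 42.19 − 161.1 = 99.47·3.7422 − 161.1 = 211.135.
Rounded: 211.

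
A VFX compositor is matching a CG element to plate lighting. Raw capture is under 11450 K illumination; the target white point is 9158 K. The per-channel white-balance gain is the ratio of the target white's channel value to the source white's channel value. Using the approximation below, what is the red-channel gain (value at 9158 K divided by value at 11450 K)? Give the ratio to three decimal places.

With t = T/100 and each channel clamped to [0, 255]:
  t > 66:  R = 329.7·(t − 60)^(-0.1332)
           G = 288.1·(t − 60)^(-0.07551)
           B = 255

1.075

At 11450 K (t = 114.5):
  R = 329.7·(114.5 − 60)^(-0.1332) = 329.7·54.5^(-0.1332) = 329.7·0.58710 = 193.567.
At 9158 K (t = 91.58):
  R = 329.7·(91.58 − 60)^(-0.1332) = 329.7·31.58^(-0.1332) = 329.7·0.63136 = 208.160.
Gain = 208.160 / 193.567 = 1.0754 → 1.075.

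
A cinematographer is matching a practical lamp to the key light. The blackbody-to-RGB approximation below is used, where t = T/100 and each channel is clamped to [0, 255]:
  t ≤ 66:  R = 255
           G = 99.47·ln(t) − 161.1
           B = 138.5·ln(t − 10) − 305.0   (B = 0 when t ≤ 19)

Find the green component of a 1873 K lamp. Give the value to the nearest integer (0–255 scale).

t = 1873/100 = 18.73; the t ≤ 66 branch applies.
G = 99.47·ln 18.73 − 161.1 = 99.47·2.9301 − 161.1 = 130.360.
Rounded: 130.

130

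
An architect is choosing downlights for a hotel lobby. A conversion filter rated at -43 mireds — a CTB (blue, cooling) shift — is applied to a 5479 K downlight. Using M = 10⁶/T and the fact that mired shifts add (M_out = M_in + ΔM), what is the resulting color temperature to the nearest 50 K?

7150 K

M_in = 10⁶/5479 = 182.52 mireds.
M_out = 182.52 + (-43) = 139.52 mireds.
T_out = 10⁶/139.52 = 7167.7 K → 7150 K.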